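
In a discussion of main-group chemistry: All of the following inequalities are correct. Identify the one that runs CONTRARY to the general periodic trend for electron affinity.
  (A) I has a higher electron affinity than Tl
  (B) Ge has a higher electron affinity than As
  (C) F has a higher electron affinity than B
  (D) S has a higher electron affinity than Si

(B)

The general trend: electron affinity increases across a period and decreases down a group.
(A) I (period 5, group 17) vs Tl (period 6, group 13): the stated order agrees with the simple trend.
(B) Ge (period 4, group 14) vs As (period 4, group 15): the stated order contradicts the simple trend.
(C) F (period 2, group 17) vs B (period 2, group 13): the stated order agrees with the simple trend.
(D) S (period 3, group 16) vs Si (period 3, group 14): the stated order agrees with the simple trend.
The exception is (B): adding an electron to As's half-filled 4p³ is unfavourable, so Ge (4p²) has the more exothermic EA.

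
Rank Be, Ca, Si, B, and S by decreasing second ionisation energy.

B > S > Be > Si > Ca

Consider each +1 ion: Be⁺ still has 1 valence electron; Ca⁺ still has 1 valence electron; Si⁺ still has 3 valence electrons; B⁺ still has 2 valence electrons; S⁺ still has 5 valence electrons.
All are still removing valence electrons, so compare the +1 ions as you would atoms: IE_2 generally rises across a period (higher Z_eff) and falls down a group (larger shell), subject to the usual subshell exceptions.
Valence configurations: Be⁺ [He]2s¹, Ca⁺ [Ar]4s¹, Si⁺ [Ne]3s²3p¹, B⁺ [He]2s², S⁺ [Ne]3s²3p³.
Approximate IE_2 values (kJ/mol): Be 1757, Ca 1145, Si 1577, B 2427, S 2252.
Putting it together, IE_2: Ca < Si < Be < S < B.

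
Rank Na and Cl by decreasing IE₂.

Consider each +1 ion: Na⁺ is the bare [Ne] core; Cl⁺ still has 6 valence electrons.
Breaking into a closed-shell core is much more expensive than removing a leftover valence electron — Na has the largest IE_2 here.
Approximate IE_2 values (kJ/mol): Na 4562, Cl 2298.
Putting it together, IE_2: Cl < Na.

Na > Cl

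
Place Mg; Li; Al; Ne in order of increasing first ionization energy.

Li < Al < Mg < Ne

Li is in period 2, group 1; Ne is in period 2, group 18; Mg is in period 3, group 2; Al is in period 3, group 13.
Removing the outermost electron gets harder across a period and easier down a group.
Neither a single period nor a single group — weigh both effects.
Al > Li: the two effects oppose for this pair; the across-period effect wins (578 vs 520 kJ/mol).
Mg > Al: this pair runs against the simple trend — see the exception note.
Ne > Mg: relative to Mg, both the across-period and down-group shifts push Ne's first ionization energy up.
Note the exception: Mg has a higher first ionization energy than Al, contrary to the simple trend — Al's single 3p electron is easier to remove than one from Mg's filled 3s².
Tabulated first ionization energy (kJ/mol): Li 520, Ne 2081, Mg 738, Al 578.
So from lowest to highest: Li < Al < Mg < Ne.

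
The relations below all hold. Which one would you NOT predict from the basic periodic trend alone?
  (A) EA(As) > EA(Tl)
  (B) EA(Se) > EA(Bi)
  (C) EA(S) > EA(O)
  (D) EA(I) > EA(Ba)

The general trend: electron affinity increases across a period and decreases down a group.
(A) As (period 4, group 15) vs Tl (period 6, group 13): the stated order agrees with the simple trend.
(B) Se (period 4, group 16) vs Bi (period 6, group 15): the stated order agrees with the simple trend.
(C) S (period 3, group 16) vs O (period 2, group 16): the stated order contradicts the simple trend.
(D) I (period 5, group 17) vs Ba (period 6, group 2): the stated order agrees with the simple trend.
The exception is (C): the compact 2p subshell of O repels the added electron more than S's larger 3p does.

(C)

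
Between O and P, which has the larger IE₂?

O

The second ionization energy removes an electron from the +1 ion. For each element: O⁺ still has 5 valence electrons; P⁺ still has 4 valence electrons.
All are still removing valence electrons, so compare the +1 ions as you would atoms: IE_2 generally rises across a period (higher Z_eff) and falls down a group (larger shell), subject to the usual subshell exceptions.
Valence configurations: O⁺ [He]2s²2p³, P⁺ [Ne]3s²3p².
Tabulated IE_2 (kJ/mol): O 3388, P 1907.
Hence IE_2: P < O.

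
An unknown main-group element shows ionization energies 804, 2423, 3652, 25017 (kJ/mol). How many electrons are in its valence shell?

Look for the largest jump between consecutive ionization energies: IE4/IE3 ≈ 6.9, far larger than any earlier ratio.
That jump marks the point where a core electron is being removed. So the atom has 3 valence electrons.

3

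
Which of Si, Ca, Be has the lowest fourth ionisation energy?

IE_4 is the cost of taking one more electron from the +3 cation: Si³⁺ still has 1 valence electron; Ca³⁺ is already 1 electron into the core; Be³⁺ is already 1 electron into the core.
Core electrons are held far more tightly than valence electrons, so Ca and Be top the IE_4 order.
Approximate IE_4 values (kJ/mol): Si 4356, Ca 6491, Be 21007.
Overall IE_4 order: Si < Ca < Be.

Si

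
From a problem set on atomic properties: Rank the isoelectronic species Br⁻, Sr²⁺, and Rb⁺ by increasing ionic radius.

Sr²⁺, Rb⁺, Br⁻

All of these have 36 electrons, so size is governed by nuclear charge alone: the more protons, the stronger the pull on the same electron cloud, and the smaller the ion.
Nuclear charges: Sr²⁺ (Z=38), Rb⁺ (Z=37), Br⁻ (Z=35).
Smallest to largest: Sr²⁺ < Rb⁺ < Br⁻.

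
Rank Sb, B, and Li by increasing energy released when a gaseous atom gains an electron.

B < Li < Sb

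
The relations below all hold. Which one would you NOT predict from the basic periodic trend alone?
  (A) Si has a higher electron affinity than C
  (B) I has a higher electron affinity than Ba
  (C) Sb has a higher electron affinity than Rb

(A)

The general trend: electron affinity increases across a period and decreases down a group.
(A) Si (period 3, group 14) vs C (period 2, group 14): the stated order contradicts the simple trend.
(B) I (period 5, group 17) vs Ba (period 6, group 2): the stated order agrees with the simple trend.
(C) Sb (period 5, group 15) vs Rb (period 5, group 1): the stated order agrees with the simple trend.
The exception is (A): Si's larger, more diffuse 3p orbitals accept an added electron slightly more readily than C's compact 2p.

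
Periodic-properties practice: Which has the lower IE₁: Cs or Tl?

Cs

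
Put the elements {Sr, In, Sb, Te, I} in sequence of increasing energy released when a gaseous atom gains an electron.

Sr < In < Sb < Te < I

Sr is in period 5, group 2; In is in period 5, group 13; Sb is in period 5, group 15; Te is in period 5, group 16; I is in period 5, group 17.
Electron affinity generally becomes more exothermic across a period toward the halogens and less exothermic down a group.
All lie in period 5, so electron affinity increases left to right.
So from lowest to highest: Sr < In < Sb < Te < I.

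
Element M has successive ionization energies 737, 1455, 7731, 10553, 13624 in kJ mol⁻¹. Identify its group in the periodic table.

Look for the largest jump between consecutive ionization energies: IE3/IE2 ≈ 5.3, far larger than any earlier ratio.
That jump marks the point where a core electron is being removed. So the atom has 2 valence electrons.
A main-group element with 2 valence electrons is in group 2.

Group 2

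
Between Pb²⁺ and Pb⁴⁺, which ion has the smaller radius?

Both ions have Z = 82 protons, but Pb⁴⁺ has lost more electrons, so its remaining electrons feel a larger effective nuclear charge per electron and are pulled in more tightly.
Higher positive charge → smaller ion, so Pb²⁺ > Pb⁴⁺.

Pb⁴⁺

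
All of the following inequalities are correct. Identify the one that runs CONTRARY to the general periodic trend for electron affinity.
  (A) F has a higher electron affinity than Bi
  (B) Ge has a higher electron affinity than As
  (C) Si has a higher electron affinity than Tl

(B)

The general trend: electron affinity increases across a period and decreases down a group.
(A) F (period 2, group 17) vs Bi (period 6, group 15): the stated order agrees with the simple trend.
(B) Ge (period 4, group 14) vs As (period 4, group 15): the stated order contradicts the simple trend.
(C) Si (period 3, group 14) vs Tl (period 6, group 13): the stated order agrees with the simple trend.
The exception is (B): adding an electron to As's half-filled 4p³ is unfavourable, so Ge (4p²) has the more exothermic EA.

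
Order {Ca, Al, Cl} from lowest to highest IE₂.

Consider each +1 ion: Ca⁺ still has 1 valence electron; Al⁺ still has 2 valence electrons; Cl⁺ still has 6 valence electrons.
All are still removing valence electrons, so compare the +1 ions as you would atoms: IE_2 generally rises across a period (higher Z_eff) and falls down a group (larger shell), subject to the usual subshell exceptions.
Valence configurations: Ca⁺ [Ar]4s¹, Al⁺ [Ne]3s², Cl⁺ [Ne]3s²3p⁴.
Tabulated IE_2 (kJ/mol): Ca 1145, Al 1817, Cl 2298.
Putting it together, IE_2: Ca < Al < Cl.

Ca < Al < Cl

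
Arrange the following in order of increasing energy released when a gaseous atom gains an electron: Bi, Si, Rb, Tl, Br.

EA tends to increase across a period and decrease down a group, though the pattern is less regular than for IE or radius.
These span different periods and groups, so the two trends combine.
Rb > Tl: period and group pull opposite ways; the down-group shift dominates (47 vs 19 kJ/mol).
Bi > Rb: the two effects oppose for this pair; the across-period effect wins (91 vs 47 kJ/mol).
Si > Bi: the two effects oppose for this pair; the down-group effect wins (134 vs 91 kJ/mol).
Br > Si: the two effects oppose for this pair; the across-period effect wins (325 vs 134 kJ/mol).
For reference (kJ/mol): Si 134, Br 325, Rb 47, Tl 19, Bi 91.
So from lowest to highest: Tl < Rb < Bi < Si < Br.

Tl < Rb < Bi < Si < Br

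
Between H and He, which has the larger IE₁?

He

H is in period 1, group 1; He is in period 1, group 18.
Removing the outermost electron gets harder across a period and easier down a group.
All lie in period 1, so first ionization energy increases left to right.
So He has the larger IE₁ (He > H).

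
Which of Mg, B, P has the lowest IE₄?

The fourth ionization energy removes an electron from the +3 ion. For each element: Mg³⁺ is already 1 electron into the core; B³⁺ is the bare [He] core; P³⁺ still has 2 valence electrons.
Core electrons are held far more tightly than valence electrons, so Mg and B top the IE_4 order.
Tabulated IE_4 (kJ/mol): Mg 10543, B 25026, P 4964.
Hence IE_4: P < Mg < B.

P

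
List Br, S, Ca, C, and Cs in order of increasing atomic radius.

C < S < Br < Ca < Cs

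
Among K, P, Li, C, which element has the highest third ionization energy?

Consider each +2 ion: K²⁺ is already 1 electron into the core; P²⁺ still has 3 valence electrons; Li²⁺ is already 1 electron into the core; C²⁺ still has 2 valence electrons.
Usually core removal costs more than valence removal, but here the competition is close: a tightly held n=2 valence electron can cost more to remove than an n=3 core electron, so the actual values have to decide it.
Valence configurations: P²⁺ [Ne]3s²3p¹, C²⁺ [He]2s².
Approximate IE_3 values (kJ/mol): K 4420, P 2914, Li 11815, C 4620.
Putting it together, IE_3: P < K < C < Li.

Li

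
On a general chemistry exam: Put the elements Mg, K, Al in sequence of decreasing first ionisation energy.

Mg, Al, K

Mg is in period 3, group 2; Al is in period 3, group 13; K is in period 4, group 1.
First ionization energy rises across a period (greater Z_eff holds electrons more tightly) and falls down a group (valence electrons are farther from the nucleus).
Neither a single period nor a single group — weigh both effects.
Al > K: relative to K, both the across-period and down-group shifts push Al's first ionization energy up.
Mg > Al: this pair runs against the simple trend — see the exception note.
Note the exception: Mg has a higher first ionization energy than Al, contrary to the simple trend — Al's single 3p electron is easier to remove than one from Mg's filled 3s².
For reference (kJ/mol): Mg 738, Al 578, K 419.
So from highest to lowest: Mg > Al > K.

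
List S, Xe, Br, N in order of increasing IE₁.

S < Br < Xe < N

Removing the outermost electron gets harder across a period and easier down a group.
These sit on a diagonal, where the across-period and down-group effects partly cancel.
Br > S: the two effects oppose for this pair; the across-period effect wins (1140 vs 1000 kJ/mol).
Xe > Br: the two effects oppose for this pair; the across-period effect wins (1170 vs 1140 kJ/mol).
N > Xe: the two effects oppose for this pair; the down-group effect wins (1402 vs 1170 kJ/mol).
Approximate values (kJ/mol): N 1402, S 1000, Br 1140, Xe 1170.
So from lowest to highest: S < Br < Xe < N.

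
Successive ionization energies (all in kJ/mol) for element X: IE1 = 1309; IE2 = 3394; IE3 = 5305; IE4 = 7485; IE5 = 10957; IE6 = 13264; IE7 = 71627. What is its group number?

Look for the largest jump between consecutive ionization energies: IE7/IE6 ≈ 5.4, far larger than any earlier ratio.
That jump marks the point where a core electron is being removed. So the atom has 6 valence electrons.
A main-group element with 6 valence electrons is in group 16.

Group 16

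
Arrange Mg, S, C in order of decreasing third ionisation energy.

IE_3 is the cost of taking one more electron from the +2 cation: Mg²⁺ is the bare [Ne] core; S²⁺ still has 4 valence electrons; C²⁺ still has 2 valence electrons.
Pulling an electron out of a noble-gas core costs far more than removing a remaining valence electron, so Mg sits at the high end of IE_3.
Valence configurations: S²⁺ [Ne]3s²3p², C²⁺ [He]2s².
The numbers (kJ/mol): Mg 7733, S 3357, C 4620.
Overall IE_3 order: S < C < Mg.

Mg, C, S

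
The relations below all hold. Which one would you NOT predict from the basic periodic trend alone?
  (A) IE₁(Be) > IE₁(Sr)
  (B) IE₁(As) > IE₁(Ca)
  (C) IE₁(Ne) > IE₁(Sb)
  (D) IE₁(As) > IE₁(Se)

(D)

The general trend: first ionisation energy increases across a period and decreases down a group.
(A) Be (period 2, group 2) vs Sr (period 5, group 2): the stated order agrees with the simple trend.
(B) As (period 4, group 15) vs Ca (period 4, group 2): the stated order agrees with the simple trend.
(C) Ne (period 2, group 18) vs Sb (period 5, group 15): the stated order agrees with the simple trend.
(D) As (period 4, group 15) vs Se (period 4, group 16): the stated order contradicts the simple trend.
The exception is (D): Se (4p⁴) ionizes more easily than half-filled As (4p³).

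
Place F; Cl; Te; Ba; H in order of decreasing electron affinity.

Cl, F, Te, H, Ba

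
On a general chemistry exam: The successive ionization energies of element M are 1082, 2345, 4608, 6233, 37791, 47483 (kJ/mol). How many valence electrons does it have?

4

Look for the largest jump between consecutive ionization energies: IE5/IE4 ≈ 6.1, far larger than any earlier ratio.
That jump marks the point where a core electron is being removed. So the atom has 4 valence electrons.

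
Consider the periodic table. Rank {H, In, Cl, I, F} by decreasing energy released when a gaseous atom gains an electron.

H is in period 1, group 1; F is in period 2, group 17; Cl is in period 3, group 17; In is in period 5, group 13; I is in period 5, group 17.
Adding an electron releases more energy for atoms nearer the top right (short of the noble gases).
These span different periods and groups, so the two trends combine.
H > In: period and group pull opposite ways; the down-group shift dominates (73 vs 29 kJ/mol).
I > H: the two effects oppose for this pair; the across-period effect wins (295 vs 73 kJ/mol).
F > I: they share group 17; the group trend gives F the larger value.
Cl > F: this pair runs against the simple trend — see the exception note.
Note the exception: Cl has a higher electron affinity than F, contrary to the simple trend — F's small 2p subshell makes the incoming electron feel strong e⁻–e⁻ repulsion, so Cl actually releases more energy on gaining an electron.
Tabulated electron affinity (kJ/mol): H 73, F 328, Cl 349, In 29, I 295.
So from highest to lowest: Cl > F > I > H > In.

Cl > F > I > H > In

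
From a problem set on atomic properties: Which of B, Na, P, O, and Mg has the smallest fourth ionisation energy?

The fourth ionization energy removes an electron from the +3 ion. For each element: B³⁺ is the bare [He] core; Na³⁺ is already 2 electrons into the core; P³⁺ still has 2 valence electrons; O³⁺ still has 3 valence electrons; Mg³⁺ is already 1 electron into the core.
Pulling an electron out of a noble-gas core costs far more than removing a remaining valence electron, so Na, Mg and B sit at the high end of IE_4.
Valence configurations: P³⁺ [Ne]3s², O³⁺ [He]2s²2p¹.
Approximate IE_4 values (kJ/mol): B 25026, Na 9543, P 4964, O 7469, Mg 10543.
Putting it together, IE_4: P < O < Na < Mg < B.

P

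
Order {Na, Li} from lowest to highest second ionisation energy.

The second ionization energy removes an electron from the +1 ion. For each element: Na⁺ is the bare [Ne] core; Li⁺ is the bare [He] core.
All of these are removing an electron from a noble-gas core or deeper; the smaller core (lower principal quantum number) is held far more tightly, and within a period the higher nuclear charge binds the same core more tightly.
The numbers (kJ/mol): Na 4562, Li 7298.
So the second ionization energies run Na < Li.

Na < Li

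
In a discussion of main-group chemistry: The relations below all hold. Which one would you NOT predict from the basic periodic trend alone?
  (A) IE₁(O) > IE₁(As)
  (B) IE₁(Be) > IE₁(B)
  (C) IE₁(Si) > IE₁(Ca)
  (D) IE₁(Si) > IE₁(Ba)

The general trend: first ionisation energy increases across a period and decreases down a group.
(A) O (period 2, group 16) vs As (period 4, group 15): the stated order agrees with the simple trend.
(B) Be (period 2, group 2) vs B (period 2, group 13): the stated order contradicts the simple trend.
(C) Si (period 3, group 14) vs Ca (period 4, group 2): the stated order agrees with the simple trend.
(D) Si (period 3, group 14) vs Ba (period 6, group 2): the stated order agrees with the simple trend.
The exception is (B): removing B's lone 2p electron is easier than breaking Be's filled 2s².

(B)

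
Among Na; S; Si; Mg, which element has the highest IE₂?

Na

The second ionization energy removes an electron from the +1 ion. For each element: Na⁺ is the bare [Ne] core; S⁺ still has 5 valence electrons; Si⁺ still has 3 valence electrons; Mg⁺ still has 1 valence electron.
Breaking into a closed-shell core is much more expensive than removing a leftover valence electron — Na has the largest IE_2 here.
Valence configurations: S⁺ [Ne]3s²3p³, Si⁺ [Ne]3s²3p¹, Mg⁺ [Ne]3s¹.
Tabulated IE_2 (kJ/mol): Na 4562, S 2252, Si 1577, Mg 1451.
Putting it together, IE_2: Mg < Si < S < Na.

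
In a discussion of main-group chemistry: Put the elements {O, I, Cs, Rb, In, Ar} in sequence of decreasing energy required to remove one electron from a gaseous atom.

Ar, O, I, In, Rb, Cs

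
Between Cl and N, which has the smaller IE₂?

Cl

IE_2 is the cost of taking one more electron from the +1 cation: Cl⁺ still has 6 valence electrons; N⁺ still has 4 valence electrons.
All are still removing valence electrons, so compare the +1 ions as you would atoms: IE_2 generally rises across a period (higher Z_eff) and falls down a group (larger shell), subject to the usual subshell exceptions.
Valence configurations: Cl⁺ [Ne]3s²3p⁴, N⁺ [He]2s²2p².
Approximate IE_2 values (kJ/mol): Cl 2298, N 2856.
So the second ionization energies run Cl < N.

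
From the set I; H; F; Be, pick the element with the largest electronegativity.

F

Smaller atoms with higher effective nuclear charge are more electronegative.
These span different periods and groups, so the two trends combine.
H > Be: period and group pull opposite ways; the down-group shift dominates (2.20 vs 1.57).
I > H: period and group pull opposite ways; the across-period shift dominates (2.66 vs 2.20).
F > I: they share group 17; the group trend gives F the larger value.
Approximate values (Pauling): H 2.20, Be 1.57, F 3.98, I 2.66.
The largest electronegativity among these belongs to F.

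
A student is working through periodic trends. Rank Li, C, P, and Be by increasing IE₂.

After 1 electron has been removed, what remains? Li⁺ is the bare [He] core; C⁺ still has 3 valence electrons; P⁺ still has 4 valence electrons; Be⁺ still has 1 valence electron.
Core electrons are held far more tightly than valence electrons, so Li tops the IE_2 order.
Valence configurations: C⁺ [He]2s²2p¹, P⁺ [Ne]3s²3p², Be⁺ [He]2s¹.
Tabulated IE_2 (kJ/mol): Li 7298, C 2353, P 1907, Be 1757.
Overall IE_2 order: Be < P < C < Li.

Be < P < C < Li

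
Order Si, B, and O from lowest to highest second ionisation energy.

Si < B < O

IE_2 is the cost of taking one more electron from the +1 cation: Si⁺ still has 3 valence electrons; B⁺ still has 2 valence electrons; O⁺ still has 5 valence electrons.
All are still removing valence electrons, so compare the +1 ions as you would atoms: IE_2 generally rises across a period (higher Z_eff) and falls down a group (larger shell), subject to the usual subshell exceptions.
Valence configurations: Si⁺ [Ne]3s²3p¹, B⁺ [He]2s², O⁺ [He]2s²2p³.
Tabulated IE_2 (kJ/mol): Si 1577, B 2427, O 3388.
So the second ionization energies run Si < B < O.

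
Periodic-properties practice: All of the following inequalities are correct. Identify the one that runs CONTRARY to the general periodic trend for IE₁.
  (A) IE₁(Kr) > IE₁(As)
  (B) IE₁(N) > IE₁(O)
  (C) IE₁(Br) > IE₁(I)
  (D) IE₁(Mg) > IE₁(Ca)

The general trend: IE₁ increases across a period and decreases down a group.
(A) Kr (period 4, group 18) vs As (period 4, group 15): the stated order agrees with the simple trend.
(B) N (period 2, group 15) vs O (period 2, group 16): the stated order contradicts the simple trend.
(C) Br (period 4, group 17) vs I (period 5, group 17): the stated order agrees with the simple trend.
(D) Mg (period 3, group 2) vs Ca (period 4, group 2): the stated order agrees with the simple trend.
The exception is (B): pairing an electron in O's 2p⁴ costs repulsion energy, so O ionizes more easily than half-filled N (2p³).

(B)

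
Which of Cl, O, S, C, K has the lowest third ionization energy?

S

Consider each +2 ion: Cl²⁺ still has 5 valence electrons; O²⁺ still has 4 valence electrons; S²⁺ still has 4 valence electrons; C²⁺ still has 2 valence electrons; K²⁺ is already 1 electron into the core.
Usually core removal costs more than valence removal, but here the competition is close: a tightly held n=2 valence electron can cost more to remove than an n=3 core electron, so the actual values have to decide it.
Valence configurations: Cl²⁺ [Ne]3s²3p³, O²⁺ [He]2s²2p², S²⁺ [Ne]3s²3p², C²⁺ [He]2s².
Tabulated IE_3 (kJ/mol): Cl 3822, O 5300, S 3357, C 4620, K 4420.
Putting it together, IE_3: S < Cl < K < C < O.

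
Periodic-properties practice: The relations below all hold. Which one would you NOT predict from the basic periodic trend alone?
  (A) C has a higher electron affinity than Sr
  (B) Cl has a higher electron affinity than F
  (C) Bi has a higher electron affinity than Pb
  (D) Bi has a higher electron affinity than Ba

The general trend: electron affinity increases across a period and decreases down a group.
(A) C (period 2, group 14) vs Sr (period 5, group 2): the stated order agrees with the simple trend.
(B) Cl (period 3, group 17) vs F (period 2, group 17): the stated order contradicts the simple trend.
(C) Bi (period 6, group 15) vs Pb (period 6, group 14): the stated order agrees with the simple trend.
(D) Bi (period 6, group 15) vs Ba (period 6, group 2): the stated order agrees with the simple trend.
The exception is (B): F's small 2p subshell makes the incoming electron feel strong e⁻–e⁻ repulsion, so Cl actually releases more energy on gaining an electron.

(B)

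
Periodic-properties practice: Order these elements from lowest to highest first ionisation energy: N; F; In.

In < N < F

N is in period 2, group 15; F is in period 2, group 17; In is in period 5, group 13.
Removing the outermost electron gets harder across a period and easier down a group.
Neither a single period nor a single group — weigh both effects.
N > In: relative to In, both the across-period and down-group shifts push N's first ionization energy up.
F > N: F lies to the right of N in period 2, so the across-period effect alone puts F higher.
Approximate values (kJ/mol): N 1402, F 1681, In 558.
So from lowest to highest: In < N < F.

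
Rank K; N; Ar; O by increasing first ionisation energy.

N is in period 2, group 15; O is in period 2, group 16; Ar is in period 3, group 18; K is in period 4, group 1.
IE₁ increases left→right with effective nuclear charge and decreases top→bottom as the valence shell moves farther out.
Here both period and group differ, so the two effects have to be weighed against each other.
O > K: relative to K, both the across-period and down-group shifts push O's first ionization energy up.
N > O: this pair runs against the simple trend — see the exception note.
Ar > N: period and group pull opposite ways; the across-period shift dominates (1521 vs 1402 kJ/mol).
Note the exception: N has a higher first ionization energy than O, contrary to the simple trend — pairing an electron in O's 2p⁴ costs repulsion energy, so O ionizes more easily than half-filled N (2p³).
Approximate values (kJ/mol): N 1402, O 1314, Ar 1521, K 419.
So from lowest to highest: K < O < N < Ar.

K < O < N < Ar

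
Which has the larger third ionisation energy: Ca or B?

Ca

The third ionization energy removes an electron from the +2 ion. For each element: Ca²⁺ is the bare [Ar] core; B²⁺ still has 1 valence electron.
Core electrons are held far more tightly than valence electrons, so Ca tops the IE_3 order.
The numbers (kJ/mol): Ca 4912, B 3660.
So the third ionization energies run B < Ca.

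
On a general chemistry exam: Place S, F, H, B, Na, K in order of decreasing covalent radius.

K > Na > S > B > F > H

H is in period 1, group 1; B is in period 2, group 13; F is in period 2, group 17; Na is in period 3, group 1; S is in period 3, group 16; K is in period 4, group 1.
Radius decreases left→right (rising Z_eff, same n) and increases top→bottom (higher n).
These span different periods and groups, so the two trends combine.
F > H: the two effects oppose for this pair; the down-group effect wins (64 vs 32 pm).
B > F: both are in period 2; the period trend gives B the larger value.
S > B: period and group pull opposite ways; the down-group shift dominates (103 vs 85 pm).
Na > S: Na lies to the left of S in period 3, so the across-period effect alone puts Na larger.
K > Na: they share group 1; the group trend gives K the larger value.
For reference (pm): H 32, B 85, F 64, Na 155, S 103, K 196.
So from largest to smallest: K > Na > S > B > F > H.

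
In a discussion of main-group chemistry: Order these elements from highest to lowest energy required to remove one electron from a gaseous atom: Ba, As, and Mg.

As > Mg > Ba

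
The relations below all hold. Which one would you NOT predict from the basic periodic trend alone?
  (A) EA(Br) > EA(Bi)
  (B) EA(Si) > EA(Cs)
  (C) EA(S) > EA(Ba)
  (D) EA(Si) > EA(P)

(D)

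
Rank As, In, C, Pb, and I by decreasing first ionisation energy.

C > I > As > Pb > In

C is in period 2, group 14; As is in period 4, group 15; In is in period 5, group 13; I is in period 5, group 17; Pb is in period 6, group 14.
First ionization energy rises across a period (greater Z_eff holds electrons more tightly) and falls down a group (valence electrons are farther from the nucleus).
Here both period and group differ, so the two effects have to be weighed against each other.
Pb > In: period and group pull opposite ways; the across-period shift dominates (716 vs 558 kJ/mol).
As > Pb: relative to Pb, both the across-period and down-group shifts push As's first ionization energy up.
I > As: period and group pull opposite ways; the across-period shift dominates (1008 vs 947 kJ/mol).
C > I: the two effects oppose for this pair; the down-group effect wins (1086 vs 1008 kJ/mol).
For reference (kJ/mol): C 1086, As 947, In 558, I 1008, Pb 716.
So from highest to lowest: C > I > As > Pb > In.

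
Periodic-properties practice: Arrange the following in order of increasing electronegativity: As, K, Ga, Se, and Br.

K is in period 4, group 1; Ga is in period 4, group 13; As is in period 4, group 15; Se is in period 4, group 16; Br is in period 4, group 17.
EN rises left→right (higher Z_eff, smaller atoms) and falls top→bottom (larger, more shielded atoms).
All lie in period 4, so electronegativity increases left to right.
So from lowest to highest: K < Ga < As < Se < Br.

K < Ga < As < Se < Br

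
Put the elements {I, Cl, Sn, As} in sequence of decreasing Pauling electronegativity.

Cl > I > As > Sn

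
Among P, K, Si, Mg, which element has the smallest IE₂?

After 1 electron has been removed, what remains? P⁺ still has 4 valence electrons; K⁺ is the bare [Ar] core; Si⁺ still has 3 valence electrons; Mg⁺ still has 1 valence electron.
Core electrons are held far more tightly than valence electrons, so K tops the IE_2 order.
Valence configurations: P⁺ [Ne]3s²3p², Si⁺ [Ne]3s²3p¹, Mg⁺ [Ne]3s¹.
The numbers (kJ/mol): P 1907, K 3052, Si 1577, Mg 1451.
So the second ionization energies run Mg < Si < P < K.

Mg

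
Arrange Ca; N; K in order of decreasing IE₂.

K > N > Ca

IE_2 is the cost of taking one more electron from the +1 cation: Ca⁺ still has 1 valence electron; N⁺ still has 4 valence electrons; K⁺ is the bare [Ar] core.
Breaking into a closed-shell core is much more expensive than removing a leftover valence electron — K has the largest IE_2 here.
Valence configurations: Ca⁺ [Ar]4s¹, N⁺ [He]2s²2p².
Approximate IE_2 values (kJ/mol): Ca 1145, N 2856, K 3052.
Overall IE_2 order: Ca < N < K.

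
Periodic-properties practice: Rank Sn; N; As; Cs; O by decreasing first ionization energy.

N is in period 2, group 15; O is in period 2, group 16; As is in period 4, group 15; Sn is in period 5, group 14; Cs is in period 6, group 1.
First ionization energy rises across a period (greater Z_eff holds electrons more tightly) and falls down a group (valence electrons are farther from the nucleus).
Neither a single period nor a single group — weigh both effects.
Sn > Cs: relative to Cs, both the across-period and down-group shifts push Sn's first ionization energy up.
As > Sn: relative to Sn, both the across-period and down-group shifts push As's first ionization energy up.
O > As: both effects reinforce here, so O is clearly the higher of the two.
N > O: this pair runs against the simple trend — see the exception note.
Note the exception: N has a higher first ionization energy than O, contrary to the simple trend — pairing an electron in O's 2p⁴ costs repulsion energy, so O ionizes more easily than half-filled N (2p³).
Approximate values (kJ/mol): N 1402, O 1314, As 947, Sn 709, Cs 376.
So from highest to lowest: N > O > As > Sn > Cs.

N, O, As, Sn, Cs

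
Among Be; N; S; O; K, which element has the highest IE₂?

IE_2 is the cost of taking one more electron from the +1 cation: Be⁺ still has 1 valence electron; N⁺ still has 4 valence electrons; S⁺ still has 5 valence electrons; O⁺ still has 5 valence electrons; K⁺ is the bare [Ar] core.
Usually core removal costs more than valence removal, but here the competition is close: a tightly held n=2 valence electron can cost more to remove than an n=3 core electron, so the actual values have to decide it.
Valence configurations: Be⁺ [He]2s¹, N⁺ [He]2s²2p², S⁺ [Ne]3s²3p³, O⁺ [He]2s²2p³.
The numbers (kJ/mol): Be 1757, N 2856, S 2252, O 3388, K 3052.
Hence IE_2: Be < S < N < K < O.

O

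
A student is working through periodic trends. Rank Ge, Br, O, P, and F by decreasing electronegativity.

F > O > Br > P > Ge

O is in period 2, group 16; F is in period 2, group 17; P is in period 3, group 15; Ge is in period 4, group 14; Br is in period 4, group 17.
EN rises left→right (higher Z_eff, smaller atoms) and falls top→bottom (larger, more shielded atoms).
Neither a single period nor a single group — weigh both effects.
P > Ge: both effects reinforce here, so P is clearly the higher of the two.
Br > P: the two effects oppose for this pair; the across-period effect wins (2.96 vs 2.19).
O > Br: the two effects oppose for this pair; the down-group effect wins (3.44 vs 2.96).
F > O: F lies to the right of O in period 2, so the across-period effect alone puts F higher.
For reference (Pauling): O 3.44, F 3.98, P 2.19, Ge 2.01, Br 2.96.
So from highest to lowest: F > O > Br > P > Ge.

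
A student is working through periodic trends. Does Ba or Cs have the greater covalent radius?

Cs

Cs is in period 6, group 1; Ba is in period 6, group 2.
Across a period the added protons contract the valence shell; down a group each new principal shell makes the atom larger.
All lie in period 6, so atomic radius increases right to left.
So Cs has the greater covalent radius (Cs > Ba).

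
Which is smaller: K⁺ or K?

Forming K⁺ removes 1 electron from K. Fewer electrons for the same nuclear charge means less shielding and a higher Z_eff on the remaining electrons, and for main-group metals the entire outer shell is lost.
A cation is smaller than its parent atom: K⁺ < K.

K⁺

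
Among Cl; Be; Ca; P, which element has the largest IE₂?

Cl

The second ionization energy removes an electron from the +1 ion. For each element: Cl⁺ still has 6 valence electrons; Be⁺ still has 1 valence electron; Ca⁺ still has 1 valence electron; P⁺ still has 4 valence electrons.
All are still removing valence electrons, so compare the +1 ions as you would atoms: IE_2 generally rises across a period (higher Z_eff) and falls down a group (larger shell), subject to the usual subshell exceptions.
Valence configurations: Cl⁺ [Ne]3s²3p⁴, Be⁺ [He]2s¹, Ca⁺ [Ar]4s¹, P⁺ [Ne]3s²3p².
The numbers (kJ/mol): Cl 2298, Be 1757, Ca 1145, P 1907.
Overall IE_2 order: Ca < Be < P < Cl.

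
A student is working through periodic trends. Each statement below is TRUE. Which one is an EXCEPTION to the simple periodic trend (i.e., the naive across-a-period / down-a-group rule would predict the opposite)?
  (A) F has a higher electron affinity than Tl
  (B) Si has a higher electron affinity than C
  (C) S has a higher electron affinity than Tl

(B)

The general trend: electron affinity increases across a period and decreases down a group.
(A) F (period 2, group 17) vs Tl (period 6, group 13): the stated order agrees with the simple trend.
(B) Si (period 3, group 14) vs C (period 2, group 14): the stated order contradicts the simple trend.
(C) S (period 3, group 16) vs Tl (period 6, group 13): the stated order agrees with the simple trend.
The exception is (B): Si's larger, more diffuse 3p orbitals accept an added electron slightly more readily than C's compact 2p.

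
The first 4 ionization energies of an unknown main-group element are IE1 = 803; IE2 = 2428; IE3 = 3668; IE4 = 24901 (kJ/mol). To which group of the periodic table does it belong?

Group 13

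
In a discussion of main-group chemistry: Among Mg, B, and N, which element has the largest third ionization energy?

Mg

IE_3 is the cost of taking one more electron from the +2 cation: Mg²⁺ is the bare [Ne] core; B²⁺ still has 1 valence electron; N²⁺ still has 3 valence electrons.
Core electrons are held far more tightly than valence electrons, so Mg tops the IE_3 order.
Valence configurations: B²⁺ [He]2s¹, N²⁺ [He]2s²2p¹.
The numbers (kJ/mol): Mg 7733, B 3660, N 4578.
Overall IE_3 order: B < N < Mg.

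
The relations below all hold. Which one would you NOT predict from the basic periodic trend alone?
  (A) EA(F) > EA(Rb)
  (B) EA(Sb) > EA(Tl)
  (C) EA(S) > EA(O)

(C)

The general trend: electron affinity increases across a period and decreases down a group.
(A) F (period 2, group 17) vs Rb (period 5, group 1): the stated order agrees with the simple trend.
(B) Sb (period 5, group 15) vs Tl (period 6, group 13): the stated order agrees with the simple trend.
(C) S (period 3, group 16) vs O (period 2, group 16): the stated order contradicts the simple trend.
The exception is (C): the compact 2p subshell of O repels the added electron more than S's larger 3p does.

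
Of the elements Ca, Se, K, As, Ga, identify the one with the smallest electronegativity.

K

Electronegativity increases across a period and decreases down a group, tracking effective nuclear charge and atomic size.
All lie in period 4, so electronegativity increases left to right.
The smallest electronegativity among these belongs to K.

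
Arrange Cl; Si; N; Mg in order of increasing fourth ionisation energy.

The fourth ionization energy removes an electron from the +3 ion. For each element: Cl³⁺ still has 4 valence electrons; Si³⁺ still has 1 valence electron; N³⁺ still has 2 valence electrons; Mg³⁺ is already 1 electron into the core.
Breaking into a closed-shell core is much more expensive than removing a leftover valence electron — Mg has the largest IE_4 here.
Valence configurations: Cl³⁺ [Ne]3s²3p², Si³⁺ [Ne]3s¹, N³⁺ [He]2s².
The numbers (kJ/mol): Cl 5159, Si 4356, N 7475, Mg 10543.
Overall IE_4 order: Si < Cl < N < Mg.

Si < Cl < N < Mg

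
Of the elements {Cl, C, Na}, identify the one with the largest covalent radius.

C is in period 2, group 14; Na is in period 3, group 1; Cl is in period 3, group 17.
Moving right in a period, electrons are added to the same shell under a stronger nuclear pull, so atoms get smaller; moving down, a new shell is opened and atoms get larger.
Here both period and group differ, so the two effects have to be weighed against each other.
Cl > C: period and group pull opposite ways; the down-group shift dominates (99 vs 75 pm).
Na > Cl: Na lies to the left of Cl in period 3, so the across-period effect alone puts Na larger.
Approximate values (pm): C 75, Na 155, Cl 99.
The largest covalent radius among these belongs to Na.

Na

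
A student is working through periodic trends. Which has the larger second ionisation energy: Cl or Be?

Cl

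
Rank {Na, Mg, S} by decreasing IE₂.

Na > S > Mg

The second ionization energy removes an electron from the +1 ion. For each element: Na⁺ is the bare [Ne] core; Mg⁺ still has 1 valence electron; S⁺ still has 5 valence electrons.
Core electrons are held far more tightly than valence electrons, so Na tops the IE_2 order.
Valence configurations: Mg⁺ [Ne]3s¹, S⁺ [Ne]3s²3p³.
Approximate IE_2 values (kJ/mol): Na 4562, Mg 1451, S 2252.
Hence IE_2: Mg < S < Na.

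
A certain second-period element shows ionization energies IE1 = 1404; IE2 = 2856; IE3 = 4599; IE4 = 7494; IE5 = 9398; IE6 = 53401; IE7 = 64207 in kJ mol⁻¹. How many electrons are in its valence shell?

Look for the largest jump between consecutive ionization energies: IE6/IE5 ≈ 5.7, far larger than any earlier ratio.
That jump marks the point where a core electron is being removed. So the atom has 5 valence electrons.

5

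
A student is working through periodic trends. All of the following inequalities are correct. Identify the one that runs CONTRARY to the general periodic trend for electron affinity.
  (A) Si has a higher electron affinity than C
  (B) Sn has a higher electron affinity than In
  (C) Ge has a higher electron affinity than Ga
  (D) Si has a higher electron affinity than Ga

The general trend: electron affinity increases across a period and decreases down a group.
(A) Si (period 3, group 14) vs C (period 2, group 14): the stated order contradicts the simple trend.
(B) Sn (period 5, group 14) vs In (period 5, group 13): the stated order agrees with the simple trend.
(C) Ge (period 4, group 14) vs Ga (period 4, group 13): the stated order agrees with the simple trend.
(D) Si (period 3, group 14) vs Ga (period 4, group 13): the stated order agrees with the simple trend.
The exception is (A): Si's larger, more diffuse 3p orbitals accept an added electron slightly more readily than C's compact 2p.

(A)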